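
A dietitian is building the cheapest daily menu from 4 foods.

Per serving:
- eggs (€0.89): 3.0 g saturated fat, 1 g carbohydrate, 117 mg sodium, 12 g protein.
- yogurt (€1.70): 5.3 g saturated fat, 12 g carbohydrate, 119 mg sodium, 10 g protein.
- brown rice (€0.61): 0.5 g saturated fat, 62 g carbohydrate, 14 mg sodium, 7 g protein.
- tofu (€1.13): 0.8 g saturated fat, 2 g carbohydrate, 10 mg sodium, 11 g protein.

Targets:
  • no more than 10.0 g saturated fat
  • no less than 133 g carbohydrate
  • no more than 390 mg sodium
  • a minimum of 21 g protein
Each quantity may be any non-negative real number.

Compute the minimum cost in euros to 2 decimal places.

€1.75

Set it up as a linear program. Let x1 = servings of eggs, x2 = servings of yogurt, x3 = servings of brown rice, x4 = servings of tofu.
Minimise 0.89x1 + 1.7x2 + 0.61x3 + 1.13x4 subject to:
  3x1 + 5.3x2 + 0.5x3 + 0.8x4 ≤ 10   (saturated fat)
  1x1 + 12x2 + 62x3 + 2x4 ≥ 133   (carbohydrate)
  117x1 + 119x2 + 14x3 + 10x4 ≤ 390   (sodium)
  12x1 + 10x2 + 7x3 + 11x4 ≥ 21   (protein)
  x1, x2, x3, x4 ≥ 0.
The cheapest feasible vertex uses only eggs, brown rice; yogurt, tofu are not used. There the carbohydrate and protein constraints are tight.
That vertex is x1 = 0.5034, x3 = 2.137.
Objective = 0.89·0.5034 + 0.61·2.137 = 1.7516.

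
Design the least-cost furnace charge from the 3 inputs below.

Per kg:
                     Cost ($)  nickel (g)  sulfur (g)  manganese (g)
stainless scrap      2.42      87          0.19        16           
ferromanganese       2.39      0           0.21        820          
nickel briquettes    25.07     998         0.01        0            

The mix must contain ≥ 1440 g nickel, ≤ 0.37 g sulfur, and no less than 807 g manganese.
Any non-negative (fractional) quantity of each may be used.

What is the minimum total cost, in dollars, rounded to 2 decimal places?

$38.53

Let x1 = kg of stainless scrap, x2 = kg of ferromanganese, x3 = kg of nickel briquettes.
Minimize 2.42x1 + 2.39x2 + 25.07x3 subject to:
  87x1 + 998x3 ≥ 1440   (nickel)
  0.19x1 + 0.21x2 + 0.01x3 ≤ 0.37   (sulfur)
  16x1 + 820x2 ≥ 807   (manganese)
  x1, x2, x3 ≥ 0.
The optimal basis is {ferromanganese, nickel briquettes}; stainless scrap drops out. The nickel and manganese requirements are met with equality.
Optimal quantities: ferromanganese = 0.9841 kg, nickel briquettes = 1.443 kg.
Cost = 2.39·0.9841 + 25.07·1.443 = 38.5280.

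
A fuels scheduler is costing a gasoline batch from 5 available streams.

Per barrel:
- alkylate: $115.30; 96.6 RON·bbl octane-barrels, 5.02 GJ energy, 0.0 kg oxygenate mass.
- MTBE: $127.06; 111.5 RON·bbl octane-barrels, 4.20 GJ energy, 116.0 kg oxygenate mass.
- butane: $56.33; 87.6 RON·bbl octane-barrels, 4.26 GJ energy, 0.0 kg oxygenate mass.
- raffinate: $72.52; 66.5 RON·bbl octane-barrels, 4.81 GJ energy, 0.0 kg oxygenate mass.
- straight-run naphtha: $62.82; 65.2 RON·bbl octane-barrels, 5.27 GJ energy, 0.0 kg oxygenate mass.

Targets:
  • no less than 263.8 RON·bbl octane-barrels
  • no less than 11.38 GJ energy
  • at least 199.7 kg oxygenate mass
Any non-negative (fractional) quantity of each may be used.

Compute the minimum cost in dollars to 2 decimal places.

$271.47

Let x1 = barrels of alkylate, x2 = barrels of MTBE, x3 = barrels of butane, x4 = barrels of raffinate, x5 = barrels of straight-run naphtha.
min 115.3x1 + 127.06x2 + 56.33x3 + 72.52x4 + 62.82x5 s.t.:
  96.6x1 + 111.5x2 + 87.6x3 + 66.5x4 + 65.2x5 ≥ 263.8   (octane-barrels)
  5.02x1 + 4.2x2 + 4.26x3 + 4.81x4 + 5.27x5 ≥ 11.38   (energy)
  116x2 ≥ 199.7   (oxygenate mass)
  x1, x2, x3, x4, x5 ≥ 0.
The cheapest feasible vertex uses only MTBE, butane, straight-run naphtha; alkylate, raffinate are not used. Binding constraints: octane-barrels, energy, oxygenate mass.
That vertex is x2 = 1.7216, x3 = 0.58775, x5 = 0.31227.
Cost = 127.06·1.7216 + 56.33·0.58775 + 62.82·0.31227 = 271.4713.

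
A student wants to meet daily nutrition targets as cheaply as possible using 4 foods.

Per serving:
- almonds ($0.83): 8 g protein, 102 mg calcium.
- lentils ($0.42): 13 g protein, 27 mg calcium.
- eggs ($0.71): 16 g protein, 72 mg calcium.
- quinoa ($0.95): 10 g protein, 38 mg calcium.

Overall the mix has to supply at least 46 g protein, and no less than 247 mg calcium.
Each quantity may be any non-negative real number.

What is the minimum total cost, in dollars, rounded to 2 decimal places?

This is a linear program. Let x1 = servings of almonds, x2 = servings of lentils, x3 = servings of eggs, x4 = servings of quinoa.
min 0.83x1 + 0.42x2 + 0.71x3 + 0.95x4 subject to:
  8x1 + 13x2 + 16x3 + 10x4 ≥ 46   (protein)
  102x1 + 27x2 + 72x3 + 38x4 ≥ 247   (calcium)
  x1, x2, x3, x4 ≥ 0.
The cheapest feasible vertex uses only almonds, eggs; lentils, quinoa are not used. Binding constraints: protein and calcium.
Solving gives x1 = 0.6061, x3 = 2.572.
Hence cost = 0.83·0.6061 + 0.71·2.572 = $2.3292.

$2.33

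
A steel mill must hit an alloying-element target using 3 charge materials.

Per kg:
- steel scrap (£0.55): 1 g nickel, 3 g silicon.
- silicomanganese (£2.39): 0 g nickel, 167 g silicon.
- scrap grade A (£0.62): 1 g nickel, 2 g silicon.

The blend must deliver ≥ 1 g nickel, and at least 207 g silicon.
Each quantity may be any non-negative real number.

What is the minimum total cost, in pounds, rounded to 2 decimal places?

£3.47

Let x1 = kg of steel scrap, x2 = kg of silicomanganese, x3 = kg of scrap grade A.
Minimize 0.55x1 + 2.39x2 + 0.62x3 s.t.:
  1x1 + 1x3 ≥ 1   (nickel)
  3x1 + 167x2 + 2x3 ≥ 207   (silicon)
  x1, x2, x3 ≥ 0.
At the optimum only steel scrap, silicomanganese are positive (scrap grade A = 0). Binding constraints: nickel and silicon.
Solving gives x1 = 1, x2 = 1.222.
Cost = 0.55·1 + 2.39·1.222 = 3.4706.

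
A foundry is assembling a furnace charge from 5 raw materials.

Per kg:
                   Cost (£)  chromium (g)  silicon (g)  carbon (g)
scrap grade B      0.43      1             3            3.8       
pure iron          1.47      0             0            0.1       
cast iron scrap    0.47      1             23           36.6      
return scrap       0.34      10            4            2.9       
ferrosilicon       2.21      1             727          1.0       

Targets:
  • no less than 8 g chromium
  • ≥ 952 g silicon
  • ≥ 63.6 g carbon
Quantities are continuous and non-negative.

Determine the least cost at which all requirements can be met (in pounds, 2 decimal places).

£3.73

Let x1 = kg of scrap grade B, x2 = kg of pure iron, x3 = kg of cast iron scrap, x4 = kg of return scrap, x5 = kg of ferrosilicon.
Minimise 0.43x1 + 1.47x2 + 0.47x3 + 0.34x4 + 2.21x5 with:
  1x1 + 1x3 + 10x4 + 1x5 ≥ 8   (chromium)
  3x1 + 23x3 + 4x4 + 727x5 ≥ 952   (silicon)
  3.8x1 + 0.1x2 + 36.6x3 + 2.9x4 + 1x5 ≥ 63.6   (carbon)
  x1, x2, x3, x4, x5 ≥ 0.
The optimal basis is {cast iron scrap, return scrap, ferrosilicon}; scrap grade B, pure iron drop out. Binding constraints: chromium, silicon, carbon.
Optimal quantities: cast iron scrap = 1.663 kg, return scrap = 0.5083 kg, ferrosilicon = 1.254 kg.
Total cost: 0.47·1.663 + 0.34·0.5083 + 2.21·1.254 = 3.7258.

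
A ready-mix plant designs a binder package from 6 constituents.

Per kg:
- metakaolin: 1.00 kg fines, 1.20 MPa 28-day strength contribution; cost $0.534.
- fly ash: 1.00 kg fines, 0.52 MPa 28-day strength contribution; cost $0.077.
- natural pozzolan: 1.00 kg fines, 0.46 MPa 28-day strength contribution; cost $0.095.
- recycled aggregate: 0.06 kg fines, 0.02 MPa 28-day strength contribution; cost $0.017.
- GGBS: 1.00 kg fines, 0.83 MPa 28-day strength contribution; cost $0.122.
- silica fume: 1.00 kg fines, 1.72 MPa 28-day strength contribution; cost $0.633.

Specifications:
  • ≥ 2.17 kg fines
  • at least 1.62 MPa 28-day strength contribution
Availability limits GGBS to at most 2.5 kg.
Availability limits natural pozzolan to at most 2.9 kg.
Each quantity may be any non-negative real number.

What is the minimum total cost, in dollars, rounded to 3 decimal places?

Let x1 = kg of metakaolin, x2 = kg of fly ash, x3 = kg of natural pozzolan, x4 = kg of recycled aggregate, x5 = kg of GGBS, x6 = kg of silica fume.
Minimize 0.534x1 + 0.077x2 + 0.095x3 + 0.017x4 + 0.122x5 + 0.633x6 s.t.:
  1x1 + 1x2 + 1x3 + 0.06x4 + 1x5 + 1x6 ≥ 2.17   (fines)
  1.2x1 + 0.52x2 + 0.46x3 + 0.02x4 + 0.83x5 + 1.72x6 ≥ 1.62   (28-day strength contribution)
  x5 ≤ 2.5
  x3 ≤ 2.9
  x1, x2, x3, x4, x5, x6 ≥ 0.
The optimal basis is {fly ash, GGBS}; metakaolin, natural pozzolan, recycled aggregate, silica fume drop out. Binding constraints: fines and 28-day strength contribution.
So fly ash = 0.5842 kg, GGBS = 1.586 kg.
Objective = 0.077·0.5842 + 0.122·1.586 = 0.23848.

$0.238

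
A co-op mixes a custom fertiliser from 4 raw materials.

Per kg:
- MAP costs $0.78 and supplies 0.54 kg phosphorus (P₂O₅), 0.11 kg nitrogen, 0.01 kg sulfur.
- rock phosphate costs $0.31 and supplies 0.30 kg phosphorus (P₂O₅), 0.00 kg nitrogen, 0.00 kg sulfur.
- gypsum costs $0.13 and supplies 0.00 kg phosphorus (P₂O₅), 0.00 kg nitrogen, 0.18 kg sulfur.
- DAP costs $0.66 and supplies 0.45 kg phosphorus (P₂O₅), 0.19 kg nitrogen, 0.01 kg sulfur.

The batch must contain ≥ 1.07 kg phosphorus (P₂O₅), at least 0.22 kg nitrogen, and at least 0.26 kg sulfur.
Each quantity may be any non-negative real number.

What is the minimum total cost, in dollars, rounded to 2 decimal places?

Let x1 = kg of MAP, x2 = kg of rock phosphate, x3 = kg of gypsum, x4 = kg of DAP.
Minimise 0.78x1 + 0.31x2 + 0.13x3 + 0.66x4 subject to:
  0.54x1 + 0.3x2 + 0.45x4 ≥ 1.07   (phosphorus (P₂O₅))
  0.11x1 + 0.19x4 ≥ 0.22   (nitrogen)
  0.01x1 + 0.18x3 + 0.01x4 ≥ 0.26   (sulfur)
  x1, x2, x3, x4 ≥ 0.
The minimum-cost mix takes nothing from MAP — only rock phosphate, gypsum, DAP. Binding constraints: phosphorus (P₂O₅), nitrogen, sulfur.
Solving gives x2 = 1.83, x3 = 1.38, x4 = 1.158.
Objective = 0.31·1.83 + 0.13·1.38 + 0.66·1.158 = 1.5110.

$1.51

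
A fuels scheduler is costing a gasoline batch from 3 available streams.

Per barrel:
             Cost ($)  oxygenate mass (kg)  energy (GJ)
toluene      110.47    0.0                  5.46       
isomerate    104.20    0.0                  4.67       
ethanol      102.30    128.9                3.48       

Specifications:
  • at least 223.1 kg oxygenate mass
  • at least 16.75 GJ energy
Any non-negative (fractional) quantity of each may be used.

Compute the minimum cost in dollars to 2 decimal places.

Treat it as an LP. Let x1 = barrels of toluene, x2 = barrels of isomerate, x3 = barrels of ethanol.
min 110.47x1 + 104.2x2 + 102.3x3 s.t.:
  128.9x3 ≥ 223.1   (oxygenate mass)
  5.46x1 + 4.67x2 + 3.48x3 ≥ 16.75   (energy)
  x1, x2, x3 ≥ 0.
The cheapest feasible vertex uses only toluene, ethanol; isomerate is not used. There the oxygenate mass and energy constraints are tight.
Solving gives x1 = 1.9646, x3 = 1.7308.
Hence cost = 110.47·1.9646 + 102.3·1.7308 = $394.0902.

$394.09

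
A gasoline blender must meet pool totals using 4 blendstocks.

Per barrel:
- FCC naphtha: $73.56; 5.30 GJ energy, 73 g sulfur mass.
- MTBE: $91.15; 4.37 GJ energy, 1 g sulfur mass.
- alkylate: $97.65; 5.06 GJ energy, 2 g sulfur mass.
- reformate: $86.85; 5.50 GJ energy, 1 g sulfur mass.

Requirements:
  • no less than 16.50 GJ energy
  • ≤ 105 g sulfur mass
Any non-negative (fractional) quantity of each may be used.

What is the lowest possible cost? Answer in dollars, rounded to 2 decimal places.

$246.20

This is a linear program. Let x1 = barrels of FCC naphtha, x2 = barrels of MTBE, x3 = barrels of alkylate, x4 = barrels of reformate.
Minimize 73.56x1 + 91.15x2 + 97.65x3 + 86.85x4 with:
  5.3x1 + 4.37x2 + 5.06x3 + 5.5x4 ≥ 16.5   (energy)
  73x1 + 1x2 + 2x3 + 1x4 ≤ 105   (sulfur mass)
  x1, x2, x3, x4 ≥ 0.
At the optimum only FCC naphtha, reformate are positive (MTBE, alkylate = 0). There the energy and sulfur mass constraints are tight.
So FCC naphtha = 1.416 barrels, reformate = 1.6355 barrels.
Total cost: 73.56·1.416 + 86.85·1.6355 = 246.2041.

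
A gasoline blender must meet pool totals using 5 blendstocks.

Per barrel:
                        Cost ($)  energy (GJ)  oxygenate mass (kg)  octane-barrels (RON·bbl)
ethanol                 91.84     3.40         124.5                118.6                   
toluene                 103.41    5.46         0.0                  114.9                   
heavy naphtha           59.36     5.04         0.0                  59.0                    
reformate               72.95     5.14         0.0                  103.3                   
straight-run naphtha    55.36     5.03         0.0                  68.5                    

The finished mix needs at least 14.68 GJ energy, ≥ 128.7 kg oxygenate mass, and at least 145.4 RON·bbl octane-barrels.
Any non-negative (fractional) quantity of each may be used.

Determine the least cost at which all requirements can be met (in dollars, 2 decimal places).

Let x1 = barrels of ethanol, x2 = barrels of toluene, x3 = barrels of heavy naphtha, x4 = barrels of reformate, x5 = barrels of straight-run naphtha.
Minimise 91.84x1 + 103.41x2 + 59.36x3 + 72.95x4 + 55.36x5 with:
  3.4x1 + 5.46x2 + 5.04x3 + 5.14x4 + 5.03x5 ≥ 14.68   (energy)
  124.5x1 ≥ 128.7   (oxygenate mass)
  118.6x1 + 114.9x2 + 59x3 + 103.3x4 + 68.5x5 ≥ 145.4   (octane-barrels)
  x1, x2, x3, x4, x5 ≥ 0.
The minimum-cost mix takes nothing from toluene, heavy naphtha, reformate — only ethanol, straight-run naphtha. Binding constraints: energy and oxygenate mass.
Optimal quantities: ethanol = 1.0337 barrels, straight-run naphtha = 2.2197 barrels.
Objective = 91.84·1.0337 + 55.36·2.2197 = 217.8176.

$217.82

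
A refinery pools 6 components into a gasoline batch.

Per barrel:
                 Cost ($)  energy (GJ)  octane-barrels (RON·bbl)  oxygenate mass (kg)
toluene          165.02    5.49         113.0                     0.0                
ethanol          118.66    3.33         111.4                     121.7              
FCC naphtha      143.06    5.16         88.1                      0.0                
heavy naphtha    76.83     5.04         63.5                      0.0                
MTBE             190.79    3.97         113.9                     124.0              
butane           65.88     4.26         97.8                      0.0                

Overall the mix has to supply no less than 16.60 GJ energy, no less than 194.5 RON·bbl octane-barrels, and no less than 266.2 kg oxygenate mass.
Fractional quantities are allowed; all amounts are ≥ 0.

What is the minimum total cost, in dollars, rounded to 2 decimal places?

$401.57

Treat it as an LP. Let x1 = barrels of toluene, x2 = barrels of ethanol, x3 = barrels of FCC naphtha, x4 = barrels of heavy naphtha, x5 = barrels of MTBE, x6 = barrels of butane.
min 165.02x1 + 118.66x2 + 143.06x3 + 76.83x4 + 190.79x5 + 65.88x6 subject to:
  5.49x1 + 3.33x2 + 5.16x3 + 5.04x4 + 3.97x5 + 4.26x6 ≥ 16.6   (energy)
  113x1 + 111.4x2 + 88.1x3 + 63.5x4 + 113.9x5 + 97.8x6 ≥ 194.5   (octane-barrels)
  121.7x2 + 124x5 ≥ 266.2   (oxygenate mass)
  x1, x2, x3, x4, x5, x6 ≥ 0.
At the optimum only ethanol, heavy naphtha are positive (toluene, FCC naphtha, MTBE, butane = 0). There the energy and oxygenate mass constraints are tight.
Solving gives x2 = 2.18735, x4 = 1.84844.
Objective = 118.66·2.18735 + 76.83·1.84844 = 401.5666.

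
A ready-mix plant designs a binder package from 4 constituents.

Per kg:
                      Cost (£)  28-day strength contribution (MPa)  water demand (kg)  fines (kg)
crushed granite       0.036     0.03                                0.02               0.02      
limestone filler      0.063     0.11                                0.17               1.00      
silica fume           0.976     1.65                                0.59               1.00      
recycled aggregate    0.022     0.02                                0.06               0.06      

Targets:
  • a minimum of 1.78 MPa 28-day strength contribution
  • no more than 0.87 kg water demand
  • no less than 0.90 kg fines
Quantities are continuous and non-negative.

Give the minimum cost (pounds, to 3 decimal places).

This is a linear program. Let x1 = kg of crushed granite, x2 = kg of limestone filler, x3 = kg of silica fume, x4 = kg of recycled aggregate.
min 0.036x1 + 0.063x2 + 0.976x3 + 0.022x4 s.t.:
  0.03x1 + 0.11x2 + 1.65x3 + 0.02x4 ≥ 1.78   (28-day strength contribution)
  0.02x1 + 0.17x2 + 0.59x3 + 0.06x4 ≤ 0.87   (water demand)
  0.02x1 + 1x2 + 1x3 + 0.06x4 ≥ 0.9   (fines)
  x1, x2, x3, x4 ≥ 0.
The optimal basis is {limestone filler, silica fume}; crushed granite, recycled aggregate drop out. Binding constraints: 28-day strength contribution and water demand.
Solving gives x2 = 1.787, x3 = 0.9596.
Hence cost = 0.063·1.787 + 0.976·0.9596 = £1.04915.

£1.049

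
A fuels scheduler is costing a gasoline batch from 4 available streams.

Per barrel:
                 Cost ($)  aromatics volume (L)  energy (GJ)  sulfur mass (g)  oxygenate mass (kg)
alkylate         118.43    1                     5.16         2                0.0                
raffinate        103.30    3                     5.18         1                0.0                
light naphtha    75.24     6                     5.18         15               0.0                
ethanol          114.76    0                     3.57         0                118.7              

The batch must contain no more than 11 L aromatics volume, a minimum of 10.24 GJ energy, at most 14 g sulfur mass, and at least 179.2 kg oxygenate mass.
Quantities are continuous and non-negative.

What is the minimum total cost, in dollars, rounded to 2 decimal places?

$243.80

Let x1 = barrels of alkylate, x2 = barrels of raffinate, x3 = barrels of light naphtha, x4 = barrels of ethanol.
min 118.43x1 + 103.3x2 + 75.24x3 + 114.76x4 with:
  1x1 + 3x2 + 6x3 ≤ 11   (aromatics volume)
  5.16x1 + 5.18x2 + 5.18x3 + 3.57x4 ≥ 10.24   (energy)
  2x1 + 1x2 + 15x3 ≤ 14   (sulfur mass)
  118.7x4 ≥ 179.2   (oxygenate mass)
  x1, x2, x3, x4 ≥ 0.
At the optimum only raffinate, light naphtha, ethanol are positive (alkylate = 0). Binding constraints: energy, sulfur mass, oxygenate mass.
That vertex is x2 = 0.0032569, x3 = 0.93312, x4 = 1.5097.
Objective = 103.3·0.0032569 + 75.24·0.93312 + 114.76·1.5097 = 243.7976.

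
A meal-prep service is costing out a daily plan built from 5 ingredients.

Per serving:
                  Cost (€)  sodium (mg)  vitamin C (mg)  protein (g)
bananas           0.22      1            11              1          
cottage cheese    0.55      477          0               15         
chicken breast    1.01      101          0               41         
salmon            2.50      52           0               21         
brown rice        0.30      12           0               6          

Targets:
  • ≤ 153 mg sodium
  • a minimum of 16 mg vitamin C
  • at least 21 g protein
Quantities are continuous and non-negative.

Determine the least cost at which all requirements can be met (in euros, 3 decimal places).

Set it up as a linear program. Let x1 = servings of bananas, x2 = servings of cottage cheese, x3 = servings of chicken breast, x4 = servings of salmon, x5 = servings of brown rice.
Minimize 0.22x1 + 0.55x2 + 1.01x3 + 2.5x4 + 0.3x5 subject to:
  1x1 + 477x2 + 101x3 + 52x4 + 12x5 ≤ 153   (sodium)
  11x1 ≥ 16   (vitamin C)
  1x1 + 15x2 + 41x3 + 21x4 + 6x5 ≥ 21   (protein)
  x1, x2, x3, x4, x5 ≥ 0.
The cheapest feasible vertex uses only bananas, chicken breast; cottage cheese, salmon, brown rice are not used. Binding constraints: vitamin C and protein.
Solving gives x1 = 1.4545, x3 = 0.47672.
Hence cost = 0.22·1.4545 + 1.01·0.47672 = €0.80148.

€0.801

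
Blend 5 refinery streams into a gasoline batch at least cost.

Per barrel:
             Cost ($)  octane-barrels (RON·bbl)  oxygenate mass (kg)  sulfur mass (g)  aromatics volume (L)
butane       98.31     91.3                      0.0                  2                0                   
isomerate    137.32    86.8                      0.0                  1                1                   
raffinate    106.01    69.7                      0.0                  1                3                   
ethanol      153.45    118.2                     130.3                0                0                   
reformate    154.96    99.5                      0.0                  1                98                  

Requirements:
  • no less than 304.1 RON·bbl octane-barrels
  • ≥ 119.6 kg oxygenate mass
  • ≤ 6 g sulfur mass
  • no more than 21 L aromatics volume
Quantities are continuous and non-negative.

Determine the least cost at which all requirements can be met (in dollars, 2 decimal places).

Treat it as an LP. Let x1 = barrels of butane, x2 = barrels of isomerate, x3 = barrels of raffinate, x4 = barrels of ethanol, x5 = barrels of reformate.
Minimise 98.31x1 + 137.32x2 + 106.01x3 + 153.45x4 + 154.96x5 s.t.:
  91.3x1 + 86.8x2 + 69.7x3 + 118.2x4 + 99.5x5 ≥ 304.1   (octane-barrels)
  130.3x4 ≥ 119.6   (oxygenate mass)
  2x1 + 1x2 + 1x3 + 1x5 ≤ 6   (sulfur mass)
  1x2 + 3x3 + 98x5 ≤ 21   (aromatics volume)
  x1, x2, x3, x4, x5 ≥ 0.
The optimal basis is {butane, ethanol}; isomerate, raffinate, reformate drop out. There the octane-barrels and oxygenate mass constraints are tight.
That vertex is x1 = 2.14246, x4 = 0.917882.
Objective = 98.31·2.14246 + 153.45·0.917882 = 351.4742.

$351.47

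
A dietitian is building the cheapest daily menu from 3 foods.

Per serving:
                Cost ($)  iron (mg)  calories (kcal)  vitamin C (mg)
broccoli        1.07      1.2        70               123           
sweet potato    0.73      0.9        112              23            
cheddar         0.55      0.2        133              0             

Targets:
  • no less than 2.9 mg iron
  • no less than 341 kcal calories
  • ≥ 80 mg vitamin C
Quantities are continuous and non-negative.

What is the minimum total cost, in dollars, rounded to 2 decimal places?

$2.36

Let x1 = servings of broccoli, x2 = servings of sweet potato, x3 = servings of cheddar.
Minimize 1.07x1 + 0.73x2 + 0.55x3 subject to:
  1.2x1 + 0.9x2 + 0.2x3 ≥ 2.9   (iron)
  70x1 + 112x2 + 133x3 ≥ 341   (calories)
  123x1 + 23x2 ≥ 80   (vitamin C)
  x1, x2, x3 ≥ 0.
The minimum-cost mix takes nothing from cheddar — only broccoli, sweet potato. The iron and vitamin C requirements are met with equality.
That vertex is x1 = 0.06378, x2 = 3.137.
Total cost: 1.07·0.06378 + 0.73·3.137 = 2.3583.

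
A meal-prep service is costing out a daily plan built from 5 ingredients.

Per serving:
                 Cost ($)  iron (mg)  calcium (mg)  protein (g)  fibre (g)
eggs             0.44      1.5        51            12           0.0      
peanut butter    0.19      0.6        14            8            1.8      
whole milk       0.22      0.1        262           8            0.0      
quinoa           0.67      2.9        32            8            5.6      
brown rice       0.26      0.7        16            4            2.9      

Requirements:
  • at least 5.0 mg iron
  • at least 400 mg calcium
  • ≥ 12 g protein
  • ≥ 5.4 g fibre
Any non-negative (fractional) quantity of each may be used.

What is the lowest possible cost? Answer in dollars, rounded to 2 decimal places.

Treat it as an LP. Let x1 = servings of eggs, x2 = servings of peanut butter, x3 = servings of whole milk, x4 = servings of quinoa, x5 = servings of brown rice.
Minimise 0.44x1 + 0.19x2 + 0.22x3 + 0.67x4 + 0.26x5 with:
  1.5x1 + 0.6x2 + 0.1x3 + 2.9x4 + 0.7x5 ≥ 5   (iron)
  51x1 + 14x2 + 262x3 + 32x4 + 16x5 ≥ 400   (calcium)
  12x1 + 8x2 + 8x3 + 8x4 + 4x5 ≥ 12   (protein)
  1.8x2 + 5.6x4 + 2.9x5 ≥ 5.4   (fibre)
  x1, x2, x3, x4, x5 ≥ 0.
The cheapest feasible vertex uses only whole milk, quinoa; eggs, peanut butter, brown rice are not used. There the iron and calcium constraints are tight.
Optimal quantities: whole milk = 1.322 servings, quinoa = 1.679 servings.
Hence cost = 0.22·1.322 + 0.67·1.679 = $1.4158.

$1.42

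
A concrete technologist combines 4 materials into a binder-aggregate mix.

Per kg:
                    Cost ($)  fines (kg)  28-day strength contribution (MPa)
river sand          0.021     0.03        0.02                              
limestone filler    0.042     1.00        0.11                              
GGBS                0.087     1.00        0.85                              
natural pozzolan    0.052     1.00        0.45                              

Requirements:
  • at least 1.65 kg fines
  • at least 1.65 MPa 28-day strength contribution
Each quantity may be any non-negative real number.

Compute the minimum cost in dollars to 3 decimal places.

Let x1 = kg of river sand, x2 = kg of limestone filler, x3 = kg of GGBS, x4 = kg of natural pozzolan.
Minimize 0.021x1 + 0.042x2 + 0.087x3 + 0.052x4 s.t.:
  0.03x1 + 1x2 + 1x3 + 1x4 ≥ 1.65   (fines)
  0.02x1 + 0.11x2 + 0.85x3 + 0.45x4 ≥ 1.65   (28-day strength contribution)
  x1, x2, x3, x4 ≥ 0.
The minimum-cost mix takes nothing from river sand, limestone filler, natural pozzolan — only GGBS. The 28-day strength contribution requirement is met with equality.
Optimal quantities: GGBS = 1.941 kg.
Hence cost = 0.087·1.941 = $0.16887.

$0.169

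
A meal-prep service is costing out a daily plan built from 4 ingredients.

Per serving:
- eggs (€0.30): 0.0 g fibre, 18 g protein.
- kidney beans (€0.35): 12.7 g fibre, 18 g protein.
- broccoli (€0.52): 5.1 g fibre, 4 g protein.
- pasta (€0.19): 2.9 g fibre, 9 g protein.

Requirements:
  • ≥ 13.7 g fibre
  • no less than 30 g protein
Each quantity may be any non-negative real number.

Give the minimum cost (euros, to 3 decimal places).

Set it up as a linear program. Let x1 = servings of eggs, x2 = servings of kidney beans, x3 = servings of broccoli, x4 = servings of pasta.
Minimize 0.3x1 + 0.35x2 + 0.52x3 + 0.19x4 subject to:
  12.7x2 + 5.1x3 + 2.9x4 ≥ 13.7   (fibre)
  18x1 + 18x2 + 4x3 + 9x4 ≥ 30   (protein)
  x1, x2, x3, x4 ≥ 0.
At the optimum only eggs, kidney beans are positive (broccoli, pasta = 0). There the fibre and protein constraints are tight.
So eggs = 0.5879 servings, kidney beans = 1.079 servings.
Objective = 0.3·0.5879 + 0.35·1.079 = 0.55402.

€0.554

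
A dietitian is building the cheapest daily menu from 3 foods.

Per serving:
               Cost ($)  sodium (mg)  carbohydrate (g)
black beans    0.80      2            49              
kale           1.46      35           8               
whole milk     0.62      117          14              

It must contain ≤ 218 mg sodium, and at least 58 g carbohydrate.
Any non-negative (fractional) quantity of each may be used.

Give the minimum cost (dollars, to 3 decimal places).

$0.947

Let x1 = servings of black beans, x2 = servings of kale, x3 = servings of whole milk.
Minimise 0.8x1 + 1.46x2 + 0.62x3 with:
  2x1 + 35x2 + 117x3 ≤ 218   (sodium)
  49x1 + 8x2 + 14x3 ≥ 58   (carbohydrate)
  x1, x2, x3 ≥ 0.
The minimum-cost mix takes nothing from kale, whole milk — only black beans. There the carbohydrate constraint is tight.
That vertex is x1 = 1.184.
Cost = 0.8·1.184 = 0.94720.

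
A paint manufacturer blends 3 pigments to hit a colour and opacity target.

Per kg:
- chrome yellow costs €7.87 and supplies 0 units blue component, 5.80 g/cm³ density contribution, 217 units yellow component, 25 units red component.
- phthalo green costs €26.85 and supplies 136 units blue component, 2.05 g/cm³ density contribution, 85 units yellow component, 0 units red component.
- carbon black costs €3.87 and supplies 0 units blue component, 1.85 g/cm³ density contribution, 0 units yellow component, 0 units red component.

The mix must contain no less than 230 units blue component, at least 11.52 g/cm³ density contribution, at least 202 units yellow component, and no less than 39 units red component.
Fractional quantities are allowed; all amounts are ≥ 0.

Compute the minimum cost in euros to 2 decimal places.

Set it up as a linear program. Let x1 = kg of chrome yellow, x2 = kg of phthalo green, x3 = kg of carbon black.
Minimize 7.87x1 + 26.85x2 + 3.87x3 s.t.:
  136x2 ≥ 230   (blue component)
  5.8x1 + 2.05x2 + 1.85x3 ≥ 11.52   (density contribution)
  217x1 + 85x2 ≥ 202   (yellow component)
  25x1 ≥ 39   (red component)
  x1, x2, x3 ≥ 0.
The cheapest feasible vertex uses only chrome yellow, phthalo green; carbon black is not used. There the blue component and red component constraints are tight.
Solving gives x1 = 1.56, x2 = 1.6912.
Total cost: 7.87·1.56 + 26.85·1.6912 = 57.6859.

€57.69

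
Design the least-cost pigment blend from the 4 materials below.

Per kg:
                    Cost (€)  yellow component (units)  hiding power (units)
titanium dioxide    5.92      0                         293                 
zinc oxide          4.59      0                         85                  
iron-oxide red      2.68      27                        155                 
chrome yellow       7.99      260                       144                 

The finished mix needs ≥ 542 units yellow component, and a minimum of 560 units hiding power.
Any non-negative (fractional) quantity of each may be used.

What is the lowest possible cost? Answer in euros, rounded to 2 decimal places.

€20.09

Let x1 = kg of titanium dioxide, x2 = kg of zinc oxide, x3 = kg of iron-oxide red, x4 = kg of chrome yellow.
Minimize 5.92x1 + 4.59x2 + 2.68x3 + 7.99x4 with:
  27x3 + 260x4 ≥ 542   (yellow component)
  293x1 + 85x2 + 155x3 + 144x4 ≥ 560   (hiding power)
  x1, x2, x3, x4 ≥ 0.
The cheapest feasible vertex uses only iron-oxide red, chrome yellow; titanium dioxide, zinc oxide are not used. Binding constraints: yellow component and hiding power.
That vertex is x3 = 1.855, x4 = 1.892.
Cost = 2.68·1.855 + 7.99·1.892 = 20.0885.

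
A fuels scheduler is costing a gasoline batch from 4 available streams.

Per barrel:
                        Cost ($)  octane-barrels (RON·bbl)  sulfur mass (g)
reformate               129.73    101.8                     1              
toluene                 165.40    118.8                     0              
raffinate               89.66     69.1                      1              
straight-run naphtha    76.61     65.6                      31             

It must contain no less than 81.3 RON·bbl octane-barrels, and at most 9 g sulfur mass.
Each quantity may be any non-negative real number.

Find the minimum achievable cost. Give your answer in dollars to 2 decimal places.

Set it up as a linear program. Let x1 = barrels of reformate, x2 = barrels of toluene, x3 = barrels of raffinate, x4 = barrels of straight-run naphtha.
Minimize 129.73x1 + 165.4x2 + 89.66x3 + 76.61x4 subject to:
  101.8x1 + 118.8x2 + 69.1x3 + 65.6x4 ≥ 81.3   (octane-barrels)
  1x1 + 1x3 + 31x4 ≤ 9   (sulfur mass)
  x1, x2, x3, x4 ≥ 0.
At the optimum only reformate, straight-run naphtha are positive (toluene, raffinate = 0). There the octane-barrels and sulfur mass constraints are tight.
Solving gives x1 = 0.6245, x4 = 0.2702.
Objective = 129.73·0.6245 + 76.61·0.2702 = 101.7164.

$101.72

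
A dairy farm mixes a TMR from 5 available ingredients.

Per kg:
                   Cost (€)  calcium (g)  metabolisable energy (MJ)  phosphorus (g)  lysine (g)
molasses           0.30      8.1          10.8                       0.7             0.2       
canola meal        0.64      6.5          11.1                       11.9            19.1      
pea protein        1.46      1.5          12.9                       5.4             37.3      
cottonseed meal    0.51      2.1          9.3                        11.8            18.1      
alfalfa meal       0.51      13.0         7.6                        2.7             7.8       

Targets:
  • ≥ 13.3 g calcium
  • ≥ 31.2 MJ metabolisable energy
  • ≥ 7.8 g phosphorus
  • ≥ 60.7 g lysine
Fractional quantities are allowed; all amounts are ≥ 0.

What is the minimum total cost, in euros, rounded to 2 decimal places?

Let x1 = kg of molasses, x2 = kg of canola meal, x3 = kg of pea protein, x4 = kg of cottonseed meal, x5 = kg of alfalfa meal.
min 0.3x1 + 0.64x2 + 1.46x3 + 0.51x4 + 0.51x5 s.t.:
  8.1x1 + 6.5x2 + 1.5x3 + 2.1x4 + 13x5 ≥ 13.3   (calcium)
  10.8x1 + 11.1x2 + 12.9x3 + 9.3x4 + 7.6x5 ≥ 31.2   (metabolisable energy)
  0.7x1 + 11.9x2 + 5.4x3 + 11.8x4 + 2.7x5 ≥ 7.8   (phosphorus)
  0.2x1 + 19.1x2 + 37.3x3 + 18.1x4 + 7.8x5 ≥ 60.7   (lysine)
  x1, x2, x3, x4, x5 ≥ 0.
The optimal basis is {canola meal, cottonseed meal}; molasses, pea protein, alfalfa meal drop out. There the calcium and lysine constraints are tight.
Optimal quantities: canola meal = 1.461 kg, cottonseed meal = 1.812 kg.
Objective = 0.64·1.461 + 0.51·1.812 = 1.8592.

€1.86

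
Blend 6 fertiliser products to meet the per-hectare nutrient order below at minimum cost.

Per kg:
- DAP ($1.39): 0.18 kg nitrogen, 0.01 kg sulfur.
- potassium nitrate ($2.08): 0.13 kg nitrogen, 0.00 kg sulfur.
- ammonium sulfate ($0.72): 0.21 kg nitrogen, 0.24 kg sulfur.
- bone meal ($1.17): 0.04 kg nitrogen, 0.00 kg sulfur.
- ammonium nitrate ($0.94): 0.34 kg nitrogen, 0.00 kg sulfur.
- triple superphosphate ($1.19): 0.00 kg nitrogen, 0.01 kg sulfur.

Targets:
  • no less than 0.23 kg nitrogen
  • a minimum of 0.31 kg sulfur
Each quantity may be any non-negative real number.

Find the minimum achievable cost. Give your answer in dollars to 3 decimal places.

This is a linear program. Let x1 = kg of DAP, x2 = kg of potassium nitrate, x3 = kg of ammonium sulfate, x4 = kg of bone meal, x5 = kg of ammonium nitrate, x6 = kg of triple superphosphate.
Minimise 1.39x1 + 2.08x2 + 0.72x3 + 1.17x4 + 0.94x5 + 1.19x6 with:
  0.18x1 + 0.13x2 + 0.21x3 + 0.04x4 + 0.34x5 ≥ 0.23   (nitrogen)
  0.01x1 + 0.24x3 + 0.01x6 ≥ 0.31   (sulfur)
  x1, x2, x3, x4, x5, x6 ≥ 0.
The cheapest feasible vertex uses only ammonium sulfate; DAP, potassium nitrate, bone meal, ammonium nitrate, triple superphosphate are not used. Binding constraint: sulfur.
So ammonium sulfate = 1.292 kg.
Total cost: 0.72·1.292 = 0.93024.

$0.930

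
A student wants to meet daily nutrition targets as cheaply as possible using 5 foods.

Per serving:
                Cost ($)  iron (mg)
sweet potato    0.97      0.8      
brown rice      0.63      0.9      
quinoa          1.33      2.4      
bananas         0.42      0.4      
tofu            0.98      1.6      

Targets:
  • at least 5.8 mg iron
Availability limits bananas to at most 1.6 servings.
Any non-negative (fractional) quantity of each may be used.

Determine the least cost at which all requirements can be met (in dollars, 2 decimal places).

$3.21

Let x1 = servings of sweet potato, x2 = servings of brown rice, x3 = servings of quinoa, x4 = servings of bananas, x5 = servings of tofu.
Minimise 0.97x1 + 0.63x2 + 1.33x3 + 0.42x4 + 0.98x5 with:
  0.8x1 + 0.9x2 + 2.4x3 + 0.4x4 + 1.6x5 ≥ 5.8   (iron)
  x4 ≤ 1.6
  x1, x2, x3, x4, x5 ≥ 0.
The cheapest feasible vertex uses only quinoa; sweet potato, brown rice, bananas, tofu are not used. The iron requirement is met with equality.
Optimal quantities: quinoa = 2.417 servings.
Total cost: 1.33·2.417 = 3.2146.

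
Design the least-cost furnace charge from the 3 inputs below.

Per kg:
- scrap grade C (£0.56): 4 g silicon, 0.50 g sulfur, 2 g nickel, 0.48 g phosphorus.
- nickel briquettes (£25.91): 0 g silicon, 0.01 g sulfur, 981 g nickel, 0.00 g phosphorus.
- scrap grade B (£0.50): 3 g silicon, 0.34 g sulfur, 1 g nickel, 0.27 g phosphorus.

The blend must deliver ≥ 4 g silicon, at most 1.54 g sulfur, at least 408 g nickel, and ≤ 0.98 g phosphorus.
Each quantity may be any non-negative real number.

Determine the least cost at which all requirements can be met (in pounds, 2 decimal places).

Let x1 = kg of scrap grade C, x2 = kg of nickel briquettes, x3 = kg of scrap grade B.
min 0.56x1 + 25.91x2 + 0.5x3 subject to:
  4x1 + 3x3 ≥ 4   (silicon)
  0.5x1 + 0.01x2 + 0.34x3 ≤ 1.54   (sulfur)
  2x1 + 981x2 + 1x3 ≥ 408   (nickel)
  0.48x1 + 0.27x3 ≤ 0.98   (phosphorus)
  x1, x2, x3 ≥ 0.
The cheapest feasible vertex uses only scrap grade C, nickel briquettes; scrap grade B is not used. There the silicon and nickel constraints are tight.
Optimal quantities: scrap grade C = 1 kg, nickel briquettes = 0.4139 kg.
Cost = 0.56·1 + 25.91·0.4139 = 11.2841.

£11.28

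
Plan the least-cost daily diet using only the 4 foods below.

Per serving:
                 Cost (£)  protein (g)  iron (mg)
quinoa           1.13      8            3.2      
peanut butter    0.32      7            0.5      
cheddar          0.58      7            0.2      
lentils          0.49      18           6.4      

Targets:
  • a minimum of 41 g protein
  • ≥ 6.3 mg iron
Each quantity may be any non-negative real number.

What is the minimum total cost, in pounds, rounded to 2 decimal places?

£1.12

Let x1 = servings of quinoa, x2 = servings of peanut butter, x3 = servings of cheddar, x4 = servings of lentils.
Minimize 1.13x1 + 0.32x2 + 0.58x3 + 0.49x4 subject to:
  8x1 + 7x2 + 7x3 + 18x4 ≥ 41   (protein)
  3.2x1 + 0.5x2 + 0.2x3 + 6.4x4 ≥ 6.3   (iron)
  x1, x2, x3, x4 ≥ 0.
The cheapest feasible vertex uses only lentils; quinoa, peanut butter, cheddar are not used. There the protein constraint is tight.
Optimal quantities: lentils = 2.278 servings.
Objective = 0.49·2.278 = 1.1162.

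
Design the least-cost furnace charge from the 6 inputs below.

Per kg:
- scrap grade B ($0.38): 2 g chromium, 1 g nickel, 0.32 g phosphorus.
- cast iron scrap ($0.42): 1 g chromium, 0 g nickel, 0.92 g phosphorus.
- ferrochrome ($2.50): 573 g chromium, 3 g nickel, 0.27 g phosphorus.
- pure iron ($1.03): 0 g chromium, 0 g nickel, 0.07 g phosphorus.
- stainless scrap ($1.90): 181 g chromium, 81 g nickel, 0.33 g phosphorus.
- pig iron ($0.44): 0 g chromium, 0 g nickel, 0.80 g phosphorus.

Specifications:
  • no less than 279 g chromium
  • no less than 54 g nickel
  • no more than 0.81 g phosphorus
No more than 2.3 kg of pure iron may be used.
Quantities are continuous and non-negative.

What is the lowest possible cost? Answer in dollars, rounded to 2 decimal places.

This is a linear program. Let x1 = kg of scrap grade B, x2 = kg of cast iron scrap, x3 = kg of ferrochrome, x4 = kg of pure iron, x5 = kg of stainless scrap, x6 = kg of pig iron.
Minimise 0.38x1 + 0.42x2 + 2.5x3 + 1.03x4 + 1.9x5 + 0.44x6 with:
  2x1 + 1x2 + 573x3 + 181x5 ≥ 279   (chromium)
  1x1 + 3x3 + 81x5 ≥ 54   (nickel)
  0.32x1 + 0.92x2 + 0.27x3 + 0.07x4 + 0.33x5 + 0.8x6 ≤ 0.81   (phosphorus)
  x4 ≤ 2.3
  x1, x2, x3, x4, x5, x6 ≥ 0.
At the optimum only ferrochrome, stainless scrap are positive (scrap grade B, cast iron scrap, pure iron, pig iron = 0). Binding constraints: chromium and nickel.
Solving gives x3 = 0.2796, x5 = 0.6563.
Total cost: 2.5·0.2796 + 1.9·0.6563 = 1.9460.

$1.95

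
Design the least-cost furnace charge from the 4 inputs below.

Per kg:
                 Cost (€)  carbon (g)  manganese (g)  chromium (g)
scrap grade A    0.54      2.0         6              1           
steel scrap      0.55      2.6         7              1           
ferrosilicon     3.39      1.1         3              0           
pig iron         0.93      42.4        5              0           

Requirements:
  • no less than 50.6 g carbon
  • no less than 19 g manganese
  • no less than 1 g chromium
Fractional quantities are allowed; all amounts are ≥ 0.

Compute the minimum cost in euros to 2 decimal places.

Let x1 = kg of scrap grade A, x2 = kg of steel scrap, x3 = kg of ferrosilicon, x4 = kg of pig iron.
Minimise 0.54x1 + 0.55x2 + 3.39x3 + 0.93x4 with:
  2x1 + 2.6x2 + 1.1x3 + 42.4x4 ≥ 50.6   (carbon)
  6x1 + 7x2 + 3x3 + 5x4 ≥ 19   (manganese)
  1x1 + 1x2 ≥ 1   (chromium)
  x1, x2, x3, x4 ≥ 0.
The cheapest feasible vertex uses only steel scrap, pig iron; scrap grade A, ferrosilicon are not used. Binding constraints: carbon and manganese.
Optimal quantities: steel scrap = 1.947 kg, pig iron = 1.074 kg.
Cost = 0.55·1.947 + 0.93·1.074 = 2.0697.

€2.07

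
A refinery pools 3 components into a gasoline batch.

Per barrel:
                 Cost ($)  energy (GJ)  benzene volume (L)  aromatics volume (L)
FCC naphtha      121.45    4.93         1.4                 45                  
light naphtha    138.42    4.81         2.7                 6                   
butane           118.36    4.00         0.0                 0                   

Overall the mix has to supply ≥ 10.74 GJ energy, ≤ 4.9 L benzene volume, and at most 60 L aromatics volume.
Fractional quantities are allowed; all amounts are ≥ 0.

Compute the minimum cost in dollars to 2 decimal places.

$284.57

Let x1 = barrels of FCC naphtha, x2 = barrels of light naphtha, x3 = barrels of butane.
Minimise 121.45x1 + 138.42x2 + 118.36x3 subject to:
  4.93x1 + 4.81x2 + 4x3 ≥ 10.74   (energy)
  1.4x1 + 2.7x2 ≤ 4.9   (benzene volume)
  45x1 + 6x2 ≤ 60   (aromatics volume)
  x1, x2, x3 ≥ 0.
The cheapest feasible vertex uses only FCC naphtha, light naphtha; butane is not used. The energy and aromatics volume requirements are met with equality.
That vertex is x1 = 1.19955, x2 = 1.00337.
Objective = 121.45·1.19955 + 138.42·1.00337 = 284.5718.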